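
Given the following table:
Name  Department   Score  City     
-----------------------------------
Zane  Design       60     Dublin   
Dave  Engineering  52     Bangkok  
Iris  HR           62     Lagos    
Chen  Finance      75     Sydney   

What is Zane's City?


Row 1: Zane
City = Dublin

ANSWER: Dublin


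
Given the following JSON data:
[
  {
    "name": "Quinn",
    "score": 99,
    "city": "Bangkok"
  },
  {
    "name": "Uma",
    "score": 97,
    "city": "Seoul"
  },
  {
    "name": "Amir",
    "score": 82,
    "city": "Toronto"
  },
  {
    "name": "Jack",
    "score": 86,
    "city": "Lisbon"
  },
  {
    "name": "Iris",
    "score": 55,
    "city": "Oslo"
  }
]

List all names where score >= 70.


Filtering records where score >= 70:
  Quinn (score=99) -> YES
  Uma (score=97) -> YES
  Amir (score=82) -> YES
  Jack (score=86) -> YES
  Iris (score=55) -> no


ANSWER: Quinn, Uma, Amir, Jack


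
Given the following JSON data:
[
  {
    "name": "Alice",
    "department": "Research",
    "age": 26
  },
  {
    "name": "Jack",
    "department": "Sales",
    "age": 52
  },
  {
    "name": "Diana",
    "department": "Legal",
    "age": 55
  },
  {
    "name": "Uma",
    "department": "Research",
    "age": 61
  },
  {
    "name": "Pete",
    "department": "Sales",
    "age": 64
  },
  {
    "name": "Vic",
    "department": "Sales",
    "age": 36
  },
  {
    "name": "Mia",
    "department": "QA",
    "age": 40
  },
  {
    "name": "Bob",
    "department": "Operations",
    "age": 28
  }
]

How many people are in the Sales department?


Scanning records for department = Sales
  Record 1: Jack
  Record 4: Pete
  Record 5: Vic
Count: 3

ANSWER: 3


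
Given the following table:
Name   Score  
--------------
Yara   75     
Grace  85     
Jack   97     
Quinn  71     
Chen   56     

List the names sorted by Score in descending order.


Sorting by Score (descending):
  Jack: 97
  Grace: 85
  Yara: 75
  Quinn: 71
  Chen: 56


ANSWER: Jack, Grace, Yara, Quinn, Chen


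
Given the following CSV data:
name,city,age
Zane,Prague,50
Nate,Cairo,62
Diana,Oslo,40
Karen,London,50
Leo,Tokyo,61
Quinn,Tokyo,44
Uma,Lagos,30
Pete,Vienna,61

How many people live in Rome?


Scanning city column for 'Rome':
Total matches: 0

ANSWER: 0


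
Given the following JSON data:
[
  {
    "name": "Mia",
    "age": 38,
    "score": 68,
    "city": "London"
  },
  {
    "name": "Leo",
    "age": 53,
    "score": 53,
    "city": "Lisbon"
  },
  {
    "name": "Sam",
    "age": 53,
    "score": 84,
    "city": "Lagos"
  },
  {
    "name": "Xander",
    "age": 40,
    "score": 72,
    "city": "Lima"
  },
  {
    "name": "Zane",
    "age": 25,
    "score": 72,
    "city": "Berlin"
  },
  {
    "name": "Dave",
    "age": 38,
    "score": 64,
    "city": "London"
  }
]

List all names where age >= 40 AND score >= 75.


Checking both conditions:
  Mia (age=38, score=68) -> no
  Leo (age=53, score=53) -> no
  Sam (age=53, score=84) -> YES
  Xander (age=40, score=72) -> no
  Zane (age=25, score=72) -> no
  Dave (age=38, score=64) -> no


ANSWER: Sam


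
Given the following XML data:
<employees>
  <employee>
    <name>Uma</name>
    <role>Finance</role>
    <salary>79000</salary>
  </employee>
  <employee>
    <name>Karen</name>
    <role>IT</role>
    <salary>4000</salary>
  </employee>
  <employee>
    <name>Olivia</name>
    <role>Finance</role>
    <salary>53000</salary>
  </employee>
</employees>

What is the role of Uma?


Searching for <employee> with <name>Uma</name>
Found at position 1
<role>Finance</role>

ANSWER: Finance


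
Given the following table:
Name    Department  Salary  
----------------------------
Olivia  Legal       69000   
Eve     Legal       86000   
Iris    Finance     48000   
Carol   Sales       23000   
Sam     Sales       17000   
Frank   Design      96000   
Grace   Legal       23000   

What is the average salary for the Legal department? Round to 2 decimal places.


Legal department members:
  Olivia: 69000
  Eve: 86000
  Grace: 23000
Sum = 178000
Count = 3
Average = 178000 / 3 = 59333.33

ANSWER: 59333.33


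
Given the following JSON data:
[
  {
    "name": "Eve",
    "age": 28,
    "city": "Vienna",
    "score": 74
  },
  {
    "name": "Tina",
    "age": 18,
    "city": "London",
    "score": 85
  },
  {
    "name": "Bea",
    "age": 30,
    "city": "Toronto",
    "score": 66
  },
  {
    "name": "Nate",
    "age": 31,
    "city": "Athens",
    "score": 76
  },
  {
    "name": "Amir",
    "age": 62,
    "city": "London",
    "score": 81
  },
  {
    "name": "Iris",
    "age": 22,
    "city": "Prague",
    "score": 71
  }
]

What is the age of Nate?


Looking up record where name = Nate
Record index: 3
Field 'age' = 31

ANSWER: 31


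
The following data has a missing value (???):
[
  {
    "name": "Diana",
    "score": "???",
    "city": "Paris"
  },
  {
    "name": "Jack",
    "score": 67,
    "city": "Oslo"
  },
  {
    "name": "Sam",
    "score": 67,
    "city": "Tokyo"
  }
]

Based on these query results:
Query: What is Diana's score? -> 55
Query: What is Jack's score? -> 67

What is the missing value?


The missing value is Diana's score
From query: Diana's score = 55

ANSWER: 55


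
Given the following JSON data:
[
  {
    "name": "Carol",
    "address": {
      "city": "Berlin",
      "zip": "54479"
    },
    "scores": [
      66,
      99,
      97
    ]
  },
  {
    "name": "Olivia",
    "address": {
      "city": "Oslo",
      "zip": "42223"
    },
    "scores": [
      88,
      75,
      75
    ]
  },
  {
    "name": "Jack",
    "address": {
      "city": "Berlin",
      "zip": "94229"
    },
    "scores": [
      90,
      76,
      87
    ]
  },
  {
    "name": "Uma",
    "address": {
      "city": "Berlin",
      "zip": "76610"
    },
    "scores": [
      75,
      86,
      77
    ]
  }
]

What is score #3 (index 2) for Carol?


Path: records[0].scores[2]
Value: 97

ANSWER: 97


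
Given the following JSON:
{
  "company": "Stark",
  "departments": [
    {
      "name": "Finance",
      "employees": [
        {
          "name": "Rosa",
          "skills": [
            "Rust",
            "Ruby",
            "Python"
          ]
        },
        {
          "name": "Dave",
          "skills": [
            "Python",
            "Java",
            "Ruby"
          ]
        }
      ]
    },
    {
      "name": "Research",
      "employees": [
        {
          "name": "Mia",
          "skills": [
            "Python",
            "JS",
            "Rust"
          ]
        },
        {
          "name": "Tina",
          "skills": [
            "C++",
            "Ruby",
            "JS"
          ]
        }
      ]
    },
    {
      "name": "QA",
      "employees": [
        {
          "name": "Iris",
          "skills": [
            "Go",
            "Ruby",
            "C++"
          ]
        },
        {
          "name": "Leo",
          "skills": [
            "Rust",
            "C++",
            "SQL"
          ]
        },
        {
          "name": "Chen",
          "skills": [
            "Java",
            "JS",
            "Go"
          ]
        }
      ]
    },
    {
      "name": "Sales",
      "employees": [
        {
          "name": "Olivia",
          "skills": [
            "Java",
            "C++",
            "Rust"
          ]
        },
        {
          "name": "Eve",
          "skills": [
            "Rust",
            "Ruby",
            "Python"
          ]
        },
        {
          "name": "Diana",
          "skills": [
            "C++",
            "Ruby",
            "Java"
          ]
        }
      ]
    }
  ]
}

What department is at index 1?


Path: departments[1].name
Value: Research

ANSWER: Research


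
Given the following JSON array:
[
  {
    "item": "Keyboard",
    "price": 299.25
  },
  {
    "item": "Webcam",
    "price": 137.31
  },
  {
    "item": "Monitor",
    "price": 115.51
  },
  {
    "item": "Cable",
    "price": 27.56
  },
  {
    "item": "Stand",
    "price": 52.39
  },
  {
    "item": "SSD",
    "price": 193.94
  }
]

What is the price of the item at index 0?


Array index 0 -> Keyboard
price = 299.25

ANSWER: 299.25


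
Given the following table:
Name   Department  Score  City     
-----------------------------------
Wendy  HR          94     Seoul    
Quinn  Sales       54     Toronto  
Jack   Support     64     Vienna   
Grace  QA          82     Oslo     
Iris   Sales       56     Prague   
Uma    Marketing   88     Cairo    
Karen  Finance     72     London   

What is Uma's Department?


Row 6: Uma
Department = Marketing

ANSWER: Marketing


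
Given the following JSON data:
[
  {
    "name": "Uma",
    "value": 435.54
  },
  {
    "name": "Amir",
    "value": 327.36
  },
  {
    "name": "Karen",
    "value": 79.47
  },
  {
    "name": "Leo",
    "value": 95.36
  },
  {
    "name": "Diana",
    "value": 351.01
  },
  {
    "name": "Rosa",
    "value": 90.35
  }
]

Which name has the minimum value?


Comparing values:
  Uma: 435.54
  Amir: 327.36
  Karen: 79.47
  Leo: 95.36
  Diana: 351.01
  Rosa: 90.35
Minimum: Karen (79.47)

ANSWER: Karen


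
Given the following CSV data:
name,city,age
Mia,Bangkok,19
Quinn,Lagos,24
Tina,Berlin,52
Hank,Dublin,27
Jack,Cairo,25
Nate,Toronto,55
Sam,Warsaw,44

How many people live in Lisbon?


Scanning city column for 'Lisbon':
Total matches: 0

ANSWER: 0


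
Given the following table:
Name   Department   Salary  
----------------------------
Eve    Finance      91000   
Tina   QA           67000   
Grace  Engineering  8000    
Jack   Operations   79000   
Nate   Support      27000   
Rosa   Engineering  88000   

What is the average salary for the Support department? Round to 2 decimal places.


Support department members:
  Nate: 27000
Sum = 27000
Count = 1
Average = 27000 / 1 = 27000.00

ANSWER: 27000.00


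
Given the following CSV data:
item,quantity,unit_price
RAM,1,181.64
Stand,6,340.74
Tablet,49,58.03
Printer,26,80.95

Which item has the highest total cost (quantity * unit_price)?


Computing row totals:
  RAM: 181.64
  Stand: 2044.44
  Tablet: 2843.47
  Printer: 2104.7
Maximum: Tablet (2843.47)

ANSWER: Tablet


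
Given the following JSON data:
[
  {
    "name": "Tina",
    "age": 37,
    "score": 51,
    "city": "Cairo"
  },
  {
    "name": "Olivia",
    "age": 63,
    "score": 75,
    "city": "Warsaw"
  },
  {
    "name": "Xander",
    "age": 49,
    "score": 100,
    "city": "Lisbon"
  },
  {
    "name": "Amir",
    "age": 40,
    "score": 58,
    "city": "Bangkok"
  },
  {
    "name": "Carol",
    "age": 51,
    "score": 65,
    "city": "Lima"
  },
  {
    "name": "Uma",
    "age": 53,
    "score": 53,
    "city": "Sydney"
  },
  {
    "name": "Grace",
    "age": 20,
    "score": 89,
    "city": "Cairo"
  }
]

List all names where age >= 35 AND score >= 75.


Checking both conditions:
  Tina (age=37, score=51) -> no
  Olivia (age=63, score=75) -> YES
  Xander (age=49, score=100) -> YES
  Amir (age=40, score=58) -> no
  Carol (age=51, score=65) -> no
  Uma (age=53, score=53) -> no
  Grace (age=20, score=89) -> no


ANSWER: Olivia, Xander


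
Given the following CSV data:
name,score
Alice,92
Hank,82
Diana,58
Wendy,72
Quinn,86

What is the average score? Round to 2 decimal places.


Scores: 92, 82, 58, 72, 86
Sum = 390
Count = 5
Average = 390 / 5 = 78.00

ANSWER: 78.00


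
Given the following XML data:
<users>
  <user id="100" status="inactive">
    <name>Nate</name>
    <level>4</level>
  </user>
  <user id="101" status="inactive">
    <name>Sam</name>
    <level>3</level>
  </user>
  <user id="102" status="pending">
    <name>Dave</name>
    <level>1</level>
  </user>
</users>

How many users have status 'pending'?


Counting users with status='pending':
  Dave (id=102) -> MATCH
Count: 1

ANSWER: 1


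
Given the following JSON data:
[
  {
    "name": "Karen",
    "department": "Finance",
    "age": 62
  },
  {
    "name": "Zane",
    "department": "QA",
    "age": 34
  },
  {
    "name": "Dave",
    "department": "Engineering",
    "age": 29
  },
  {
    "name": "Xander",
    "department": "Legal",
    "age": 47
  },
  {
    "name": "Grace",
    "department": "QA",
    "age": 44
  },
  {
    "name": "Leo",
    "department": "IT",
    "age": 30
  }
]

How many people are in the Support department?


Scanning records for department = Support
  No matches found
Count: 0

ANSWER: 0


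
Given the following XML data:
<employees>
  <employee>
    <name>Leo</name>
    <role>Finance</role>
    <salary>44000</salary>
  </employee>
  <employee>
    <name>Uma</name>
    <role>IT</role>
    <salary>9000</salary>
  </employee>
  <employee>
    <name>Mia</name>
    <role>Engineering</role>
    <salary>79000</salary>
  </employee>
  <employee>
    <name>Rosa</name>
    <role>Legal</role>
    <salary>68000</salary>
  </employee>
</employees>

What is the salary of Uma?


Searching for <employee> with <name>Uma</name>
Found at position 2
<salary>9000</salary>

ANSWER: 9000


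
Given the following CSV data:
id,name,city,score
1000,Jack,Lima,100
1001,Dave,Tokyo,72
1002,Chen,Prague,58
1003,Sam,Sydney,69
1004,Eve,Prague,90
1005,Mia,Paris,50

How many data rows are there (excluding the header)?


Counting rows (excluding header):
Header: id,name,city,score
Data rows: 6

ANSWER: 6


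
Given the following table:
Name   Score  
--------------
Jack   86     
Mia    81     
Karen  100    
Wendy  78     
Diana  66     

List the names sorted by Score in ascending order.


Sorting by Score (ascending):
  Diana: 66
  Wendy: 78
  Mia: 81
  Jack: 86
  Karen: 100


ANSWER: Diana, Wendy, Mia, Jack, Karen


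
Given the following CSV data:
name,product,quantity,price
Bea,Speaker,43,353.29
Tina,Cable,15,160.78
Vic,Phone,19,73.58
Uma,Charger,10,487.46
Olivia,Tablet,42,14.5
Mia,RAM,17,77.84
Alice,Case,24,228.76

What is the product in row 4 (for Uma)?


Row 4: Uma
Column 'product' = Charger

ANSWER: Charger


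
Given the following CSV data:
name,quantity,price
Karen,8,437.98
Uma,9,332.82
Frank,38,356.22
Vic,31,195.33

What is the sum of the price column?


Values in 'price' column:
  Row 1: 437.98
  Row 2: 332.82
  Row 3: 356.22
  Row 4: 195.33
Sum = 437.98 + 332.82 + 356.22 + 195.33 = 1322.35

ANSWER: 1322.35


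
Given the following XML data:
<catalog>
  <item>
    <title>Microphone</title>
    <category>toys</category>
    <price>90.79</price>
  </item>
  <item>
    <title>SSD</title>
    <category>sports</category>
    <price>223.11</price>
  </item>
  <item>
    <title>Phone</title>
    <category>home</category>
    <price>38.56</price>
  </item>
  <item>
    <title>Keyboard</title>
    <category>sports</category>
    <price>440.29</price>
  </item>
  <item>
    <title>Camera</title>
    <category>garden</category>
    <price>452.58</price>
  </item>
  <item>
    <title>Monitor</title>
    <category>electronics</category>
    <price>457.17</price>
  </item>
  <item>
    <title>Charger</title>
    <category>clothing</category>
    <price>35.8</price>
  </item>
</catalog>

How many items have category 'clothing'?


Scanning <item> elements for <category>clothing</category>:
  Item 7: Charger -> MATCH
Count: 1

ANSWER: 1


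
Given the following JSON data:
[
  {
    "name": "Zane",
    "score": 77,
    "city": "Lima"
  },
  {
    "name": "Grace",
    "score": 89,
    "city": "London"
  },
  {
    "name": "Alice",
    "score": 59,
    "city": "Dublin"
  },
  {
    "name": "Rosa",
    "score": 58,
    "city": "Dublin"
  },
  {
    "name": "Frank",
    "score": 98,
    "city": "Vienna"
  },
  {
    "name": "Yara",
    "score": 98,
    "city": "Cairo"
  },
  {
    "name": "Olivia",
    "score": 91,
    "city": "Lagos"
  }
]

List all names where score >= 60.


Filtering records where score >= 60:
  Zane (score=77) -> YES
  Grace (score=89) -> YES
  Alice (score=59) -> no
  Rosa (score=58) -> no
  Frank (score=98) -> YES
  Yara (score=98) -> YES
  Olivia (score=91) -> YES


ANSWER: Zane, Grace, Frank, Yara, Olivia


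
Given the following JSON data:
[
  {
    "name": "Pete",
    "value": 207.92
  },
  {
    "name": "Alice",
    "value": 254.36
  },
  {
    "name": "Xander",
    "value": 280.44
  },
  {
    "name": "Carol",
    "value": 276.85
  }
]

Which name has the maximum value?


Comparing values:
  Pete: 207.92
  Alice: 254.36
  Xander: 280.44
  Carol: 276.85
Maximum: Xander (280.44)

ANSWER: Xander


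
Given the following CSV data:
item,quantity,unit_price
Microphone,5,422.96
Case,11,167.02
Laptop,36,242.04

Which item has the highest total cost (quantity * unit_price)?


Computing row totals:
  Microphone: 2114.8
  Case: 1837.22
  Laptop: 8713.44
Maximum: Laptop (8713.44)

ANSWER: Laptop


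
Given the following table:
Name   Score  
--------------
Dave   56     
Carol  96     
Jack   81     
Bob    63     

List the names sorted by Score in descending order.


Sorting by Score (descending):
  Carol: 96
  Jack: 81
  Bob: 63
  Dave: 56


ANSWER: Carol, Jack, Bob, Dave


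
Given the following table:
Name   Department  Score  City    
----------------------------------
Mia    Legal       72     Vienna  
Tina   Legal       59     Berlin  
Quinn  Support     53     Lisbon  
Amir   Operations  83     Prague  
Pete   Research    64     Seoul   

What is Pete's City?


Row 5: Pete
City = Seoul

ANSWER: Seoul


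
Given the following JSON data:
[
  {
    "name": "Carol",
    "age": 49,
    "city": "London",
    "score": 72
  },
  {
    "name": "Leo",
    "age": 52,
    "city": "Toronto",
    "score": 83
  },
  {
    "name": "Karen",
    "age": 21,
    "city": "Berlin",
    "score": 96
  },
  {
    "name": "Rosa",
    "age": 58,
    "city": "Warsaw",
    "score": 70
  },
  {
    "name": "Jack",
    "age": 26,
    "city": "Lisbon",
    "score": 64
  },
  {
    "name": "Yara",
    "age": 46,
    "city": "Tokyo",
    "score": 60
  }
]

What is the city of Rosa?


Looking up record where name = Rosa
Record index: 3
Field 'city' = Warsaw

ANSWER: Warsaw


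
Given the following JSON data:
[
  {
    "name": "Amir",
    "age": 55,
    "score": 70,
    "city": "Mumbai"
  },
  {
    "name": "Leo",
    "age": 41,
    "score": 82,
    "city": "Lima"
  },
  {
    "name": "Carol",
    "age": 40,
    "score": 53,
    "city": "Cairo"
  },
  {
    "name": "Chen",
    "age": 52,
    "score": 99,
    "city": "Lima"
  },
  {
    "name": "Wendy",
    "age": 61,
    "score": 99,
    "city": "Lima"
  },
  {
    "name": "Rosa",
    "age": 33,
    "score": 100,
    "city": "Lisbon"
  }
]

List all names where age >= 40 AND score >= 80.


Checking both conditions:
  Amir (age=55, score=70) -> no
  Leo (age=41, score=82) -> YES
  Carol (age=40, score=53) -> no
  Chen (age=52, score=99) -> YES
  Wendy (age=61, score=99) -> YES
  Rosa (age=33, score=100) -> no


ANSWER: Leo, Chen, Wendy


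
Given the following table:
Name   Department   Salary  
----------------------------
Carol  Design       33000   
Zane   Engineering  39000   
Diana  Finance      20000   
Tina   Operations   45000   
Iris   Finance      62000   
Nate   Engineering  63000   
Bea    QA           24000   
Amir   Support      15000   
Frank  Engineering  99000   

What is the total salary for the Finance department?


Finance department members:
  Diana: 20000
  Iris: 62000
Total = 20000 + 62000 = 82000

ANSWER: 82000


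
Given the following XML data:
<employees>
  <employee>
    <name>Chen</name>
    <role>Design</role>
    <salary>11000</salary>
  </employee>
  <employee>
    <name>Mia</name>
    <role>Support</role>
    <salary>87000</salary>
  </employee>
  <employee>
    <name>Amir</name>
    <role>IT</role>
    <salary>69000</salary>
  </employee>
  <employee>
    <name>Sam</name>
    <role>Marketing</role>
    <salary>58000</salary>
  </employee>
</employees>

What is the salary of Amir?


Searching for <employee> with <name>Amir</name>
Found at position 3
<salary>69000</salary>

ANSWER: 69000


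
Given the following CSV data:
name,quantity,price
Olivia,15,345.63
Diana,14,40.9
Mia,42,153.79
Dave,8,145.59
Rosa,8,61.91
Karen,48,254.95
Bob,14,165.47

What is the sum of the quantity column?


Values in 'quantity' column:
  Row 1: 15
  Row 2: 14
  Row 3: 42
  Row 4: 8
  Row 5: 8
  Row 6: 48
  Row 7: 14
Sum = 15 + 14 + 42 + 8 + 8 + 48 + 14 = 149

ANSWER: 149


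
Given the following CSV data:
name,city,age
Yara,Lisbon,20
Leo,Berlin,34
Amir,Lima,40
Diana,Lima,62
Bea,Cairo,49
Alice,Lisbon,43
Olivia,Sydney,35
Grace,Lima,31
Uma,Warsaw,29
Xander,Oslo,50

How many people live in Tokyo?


Scanning city column for 'Tokyo':
Total matches: 0

ANSWER: 0


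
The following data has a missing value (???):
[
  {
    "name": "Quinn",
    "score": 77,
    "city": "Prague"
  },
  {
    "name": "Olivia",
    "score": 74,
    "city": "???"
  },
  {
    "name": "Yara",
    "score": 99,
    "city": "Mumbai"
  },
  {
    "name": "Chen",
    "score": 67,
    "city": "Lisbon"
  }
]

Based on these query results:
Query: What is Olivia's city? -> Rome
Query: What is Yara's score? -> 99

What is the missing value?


The missing value is Olivia's city
From query: Olivia's city = Rome

ANSWER: Rome


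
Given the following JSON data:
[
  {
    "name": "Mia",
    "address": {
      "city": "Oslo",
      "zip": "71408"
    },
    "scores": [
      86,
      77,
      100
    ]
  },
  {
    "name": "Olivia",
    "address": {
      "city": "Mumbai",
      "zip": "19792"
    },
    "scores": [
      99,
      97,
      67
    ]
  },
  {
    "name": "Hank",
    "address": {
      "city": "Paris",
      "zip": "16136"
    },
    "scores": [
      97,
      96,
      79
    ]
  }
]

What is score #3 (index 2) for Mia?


Path: records[0].scores[2]
Value: 100

ANSWER: 100


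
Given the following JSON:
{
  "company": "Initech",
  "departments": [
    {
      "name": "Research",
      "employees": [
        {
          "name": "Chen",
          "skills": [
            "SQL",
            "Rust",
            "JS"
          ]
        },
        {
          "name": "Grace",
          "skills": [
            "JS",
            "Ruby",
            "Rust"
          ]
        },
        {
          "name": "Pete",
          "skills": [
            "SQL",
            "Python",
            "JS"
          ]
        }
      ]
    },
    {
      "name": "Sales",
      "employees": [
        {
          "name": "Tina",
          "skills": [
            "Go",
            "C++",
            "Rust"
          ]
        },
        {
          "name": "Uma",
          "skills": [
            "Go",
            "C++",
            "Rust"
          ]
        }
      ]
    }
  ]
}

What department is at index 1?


Path: departments[1].name
Value: Sales

ANSWER: Sales


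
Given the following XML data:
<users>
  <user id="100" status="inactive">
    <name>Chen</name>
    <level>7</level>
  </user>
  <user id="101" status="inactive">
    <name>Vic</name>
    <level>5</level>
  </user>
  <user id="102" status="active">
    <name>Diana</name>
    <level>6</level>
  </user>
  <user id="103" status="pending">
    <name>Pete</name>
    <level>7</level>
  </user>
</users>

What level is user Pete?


Finding user: Pete
<level>7</level>

ANSWER: 7


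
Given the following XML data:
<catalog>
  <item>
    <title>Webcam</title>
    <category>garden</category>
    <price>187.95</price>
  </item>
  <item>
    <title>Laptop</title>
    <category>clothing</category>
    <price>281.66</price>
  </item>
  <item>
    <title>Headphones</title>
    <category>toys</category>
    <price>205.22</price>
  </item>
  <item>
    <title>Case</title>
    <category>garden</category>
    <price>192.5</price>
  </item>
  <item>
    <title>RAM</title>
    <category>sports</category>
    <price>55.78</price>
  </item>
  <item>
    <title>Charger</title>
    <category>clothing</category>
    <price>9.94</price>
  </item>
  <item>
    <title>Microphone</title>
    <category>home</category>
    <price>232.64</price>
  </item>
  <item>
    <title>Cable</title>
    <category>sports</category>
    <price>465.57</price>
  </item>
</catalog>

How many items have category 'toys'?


Scanning <item> elements for <category>toys</category>:
  Item 3: Headphones -> MATCH
Count: 1

ANSWER: 1


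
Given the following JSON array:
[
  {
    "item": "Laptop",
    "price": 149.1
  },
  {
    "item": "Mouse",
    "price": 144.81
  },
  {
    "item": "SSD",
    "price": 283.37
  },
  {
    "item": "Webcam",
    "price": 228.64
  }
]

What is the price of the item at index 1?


Array index 1 -> Mouse
price = 144.81

ANSWER: 144.81


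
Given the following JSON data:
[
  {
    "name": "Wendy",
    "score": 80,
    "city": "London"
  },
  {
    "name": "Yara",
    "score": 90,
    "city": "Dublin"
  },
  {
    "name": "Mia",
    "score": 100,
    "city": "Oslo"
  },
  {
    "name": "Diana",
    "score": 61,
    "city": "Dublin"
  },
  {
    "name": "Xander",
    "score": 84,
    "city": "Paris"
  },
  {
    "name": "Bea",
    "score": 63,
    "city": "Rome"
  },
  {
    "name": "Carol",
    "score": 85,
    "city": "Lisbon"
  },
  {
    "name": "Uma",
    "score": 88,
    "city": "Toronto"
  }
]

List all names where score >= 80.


Filtering records where score >= 80:
  Wendy (score=80) -> YES
  Yara (score=90) -> YES
  Mia (score=100) -> YES
  Diana (score=61) -> no
  Xander (score=84) -> YES
  Bea (score=63) -> no
  Carol (score=85) -> YES
  Uma (score=88) -> YES


ANSWER: Wendy, Yara, Mia, Xander, Carol, Uma


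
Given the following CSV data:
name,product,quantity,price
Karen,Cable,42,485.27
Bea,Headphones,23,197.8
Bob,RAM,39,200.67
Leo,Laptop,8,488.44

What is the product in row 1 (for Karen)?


Row 1: Karen
Column 'product' = Cable

ANSWER: Cable


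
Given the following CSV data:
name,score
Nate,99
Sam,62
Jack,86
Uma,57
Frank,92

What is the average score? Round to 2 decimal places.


Scores: 99, 62, 86, 57, 92
Sum = 396
Count = 5
Average = 396 / 5 = 79.20

ANSWER: 79.20


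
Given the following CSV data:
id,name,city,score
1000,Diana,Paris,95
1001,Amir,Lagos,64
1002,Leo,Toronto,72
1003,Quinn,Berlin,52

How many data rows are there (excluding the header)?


Counting rows (excluding header):
Header: id,name,city,score
Data rows: 4

ANSWER: 4


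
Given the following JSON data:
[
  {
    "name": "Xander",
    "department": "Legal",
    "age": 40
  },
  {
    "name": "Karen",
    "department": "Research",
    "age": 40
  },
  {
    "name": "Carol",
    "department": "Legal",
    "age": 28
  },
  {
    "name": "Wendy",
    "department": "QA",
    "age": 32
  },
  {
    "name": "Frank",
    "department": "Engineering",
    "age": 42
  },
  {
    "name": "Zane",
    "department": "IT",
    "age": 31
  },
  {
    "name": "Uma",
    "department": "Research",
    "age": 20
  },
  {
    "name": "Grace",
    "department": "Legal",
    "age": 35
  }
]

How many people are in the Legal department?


Scanning records for department = Legal
  Record 0: Xander
  Record 2: Carol
  Record 7: Grace
Count: 3

ANSWER: 3


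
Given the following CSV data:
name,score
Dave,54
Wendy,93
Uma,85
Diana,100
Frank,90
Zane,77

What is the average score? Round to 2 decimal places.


Scores: 54, 93, 85, 100, 90, 77
Sum = 499
Count = 6
Average = 499 / 6 = 83.17

ANSWER: 83.17


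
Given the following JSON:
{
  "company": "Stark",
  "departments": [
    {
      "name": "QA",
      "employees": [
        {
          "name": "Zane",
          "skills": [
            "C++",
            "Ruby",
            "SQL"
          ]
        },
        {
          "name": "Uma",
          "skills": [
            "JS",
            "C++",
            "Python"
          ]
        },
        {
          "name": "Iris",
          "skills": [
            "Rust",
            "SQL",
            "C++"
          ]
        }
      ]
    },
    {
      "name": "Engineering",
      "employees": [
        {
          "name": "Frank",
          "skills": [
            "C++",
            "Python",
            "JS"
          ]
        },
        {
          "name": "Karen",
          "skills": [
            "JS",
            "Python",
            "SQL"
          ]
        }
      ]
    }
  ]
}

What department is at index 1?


Path: departments[1].name
Value: Engineering

ANSWER: Engineering


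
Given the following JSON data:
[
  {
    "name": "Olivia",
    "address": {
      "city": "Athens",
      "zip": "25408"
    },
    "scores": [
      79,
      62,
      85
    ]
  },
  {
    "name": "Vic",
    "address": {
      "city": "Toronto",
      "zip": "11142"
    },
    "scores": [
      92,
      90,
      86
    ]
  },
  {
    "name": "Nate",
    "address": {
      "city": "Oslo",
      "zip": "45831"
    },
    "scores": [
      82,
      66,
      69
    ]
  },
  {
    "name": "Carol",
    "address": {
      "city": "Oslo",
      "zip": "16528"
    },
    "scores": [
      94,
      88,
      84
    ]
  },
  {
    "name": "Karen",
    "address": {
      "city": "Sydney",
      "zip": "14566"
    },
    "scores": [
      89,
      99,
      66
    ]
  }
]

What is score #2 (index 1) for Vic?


Path: records[1].scores[1]
Value: 90

ANSWER: 90


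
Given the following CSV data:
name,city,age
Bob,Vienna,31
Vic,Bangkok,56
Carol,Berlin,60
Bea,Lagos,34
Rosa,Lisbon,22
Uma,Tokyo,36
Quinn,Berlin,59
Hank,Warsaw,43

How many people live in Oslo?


Scanning city column for 'Oslo':
Total matches: 0

ANSWER: 0


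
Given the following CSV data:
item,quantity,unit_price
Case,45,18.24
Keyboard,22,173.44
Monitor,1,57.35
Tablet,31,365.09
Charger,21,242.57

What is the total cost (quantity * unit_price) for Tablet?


Row: Tablet
quantity = 31
unit_price = 365.09
total = 31 * 365.09 = 11317.79

ANSWER: 11317.79


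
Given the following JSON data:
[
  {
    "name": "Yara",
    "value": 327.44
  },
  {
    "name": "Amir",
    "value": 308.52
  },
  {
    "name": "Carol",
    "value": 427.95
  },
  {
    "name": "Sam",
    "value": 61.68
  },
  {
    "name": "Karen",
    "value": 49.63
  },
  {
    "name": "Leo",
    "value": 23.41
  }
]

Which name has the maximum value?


Comparing values:
  Yara: 327.44
  Amir: 308.52
  Carol: 427.95
  Sam: 61.68
  Karen: 49.63
  Leo: 23.41
Maximum: Carol (427.95)

ANSWER: Carol


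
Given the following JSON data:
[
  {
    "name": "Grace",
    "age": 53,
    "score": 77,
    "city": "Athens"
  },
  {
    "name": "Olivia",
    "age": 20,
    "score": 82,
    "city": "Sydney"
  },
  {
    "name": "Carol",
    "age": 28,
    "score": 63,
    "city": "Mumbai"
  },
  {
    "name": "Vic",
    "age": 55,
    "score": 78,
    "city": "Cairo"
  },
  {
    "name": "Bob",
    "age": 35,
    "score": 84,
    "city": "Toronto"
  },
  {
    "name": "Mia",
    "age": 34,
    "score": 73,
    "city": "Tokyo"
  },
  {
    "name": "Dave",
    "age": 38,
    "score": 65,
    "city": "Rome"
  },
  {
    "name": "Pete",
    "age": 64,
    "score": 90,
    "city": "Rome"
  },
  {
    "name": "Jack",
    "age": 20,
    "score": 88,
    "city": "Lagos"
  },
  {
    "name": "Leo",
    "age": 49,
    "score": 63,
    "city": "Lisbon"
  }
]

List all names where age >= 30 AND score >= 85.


Checking both conditions:
  Grace (age=53, score=77) -> no
  Olivia (age=20, score=82) -> no
  Carol (age=28, score=63) -> no
  Vic (age=55, score=78) -> no
  Bob (age=35, score=84) -> no
  Mia (age=34, score=73) -> no
  Dave (age=38, score=65) -> no
  Pete (age=64, score=90) -> YES
  Jack (age=20, score=88) -> no
  Leo (age=49, score=63) -> no


ANSWER: Pete


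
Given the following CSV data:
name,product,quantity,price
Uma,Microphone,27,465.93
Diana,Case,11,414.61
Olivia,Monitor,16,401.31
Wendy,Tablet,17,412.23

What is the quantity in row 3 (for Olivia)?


Row 3: Olivia
Column 'quantity' = 16

ANSWER: 16


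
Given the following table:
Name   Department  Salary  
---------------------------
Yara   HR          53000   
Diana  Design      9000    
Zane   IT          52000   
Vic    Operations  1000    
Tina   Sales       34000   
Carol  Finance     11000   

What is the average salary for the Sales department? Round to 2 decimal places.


Sales department members:
  Tina: 34000
Sum = 34000
Count = 1
Average = 34000 / 1 = 34000.00

ANSWER: 34000.00


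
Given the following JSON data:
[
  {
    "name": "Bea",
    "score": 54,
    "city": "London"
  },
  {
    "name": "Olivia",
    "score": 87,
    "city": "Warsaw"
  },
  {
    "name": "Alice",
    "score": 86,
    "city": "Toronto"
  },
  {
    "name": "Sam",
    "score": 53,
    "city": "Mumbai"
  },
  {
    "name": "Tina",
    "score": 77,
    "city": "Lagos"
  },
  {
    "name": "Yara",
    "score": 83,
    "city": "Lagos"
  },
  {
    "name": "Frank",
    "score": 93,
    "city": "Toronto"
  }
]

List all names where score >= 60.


Filtering records where score >= 60:
  Bea (score=54) -> no
  Olivia (score=87) -> YES
  Alice (score=86) -> YES
  Sam (score=53) -> no
  Tina (score=77) -> YES
  Yara (score=83) -> YES
  Frank (score=93) -> YES


ANSWER: Olivia, Alice, Tina, Yara, Frank


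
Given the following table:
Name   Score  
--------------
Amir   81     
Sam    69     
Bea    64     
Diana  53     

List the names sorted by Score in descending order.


Sorting by Score (descending):
  Amir: 81
  Sam: 69
  Bea: 64
  Diana: 53


ANSWER: Amir, Sam, Bea, Diana


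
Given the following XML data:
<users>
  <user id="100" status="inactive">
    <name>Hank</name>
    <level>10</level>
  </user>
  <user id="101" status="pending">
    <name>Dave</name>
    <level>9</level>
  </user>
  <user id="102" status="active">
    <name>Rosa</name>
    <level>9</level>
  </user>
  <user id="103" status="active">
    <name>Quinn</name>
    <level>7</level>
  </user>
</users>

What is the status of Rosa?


Finding user with name = Rosa
user id="102" status="active"

ANSWER: active


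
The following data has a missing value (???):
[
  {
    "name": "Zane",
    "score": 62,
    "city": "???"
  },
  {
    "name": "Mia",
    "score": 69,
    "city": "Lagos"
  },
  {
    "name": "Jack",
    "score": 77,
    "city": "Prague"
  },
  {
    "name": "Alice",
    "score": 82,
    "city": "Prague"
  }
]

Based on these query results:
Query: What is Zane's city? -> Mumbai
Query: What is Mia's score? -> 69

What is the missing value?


The missing value is Zane's city
From query: Zane's city = Mumbai

ANSWER: Mumbai


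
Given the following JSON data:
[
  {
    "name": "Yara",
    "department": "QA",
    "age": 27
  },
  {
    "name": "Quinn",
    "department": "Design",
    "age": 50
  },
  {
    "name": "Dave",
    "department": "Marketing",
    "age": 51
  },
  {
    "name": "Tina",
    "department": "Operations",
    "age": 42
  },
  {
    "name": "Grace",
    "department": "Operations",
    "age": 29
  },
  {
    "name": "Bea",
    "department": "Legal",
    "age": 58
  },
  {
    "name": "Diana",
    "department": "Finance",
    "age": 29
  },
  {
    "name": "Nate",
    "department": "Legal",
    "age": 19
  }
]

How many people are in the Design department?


Scanning records for department = Design
  Record 1: Quinn
Count: 1

ANSWER: 1


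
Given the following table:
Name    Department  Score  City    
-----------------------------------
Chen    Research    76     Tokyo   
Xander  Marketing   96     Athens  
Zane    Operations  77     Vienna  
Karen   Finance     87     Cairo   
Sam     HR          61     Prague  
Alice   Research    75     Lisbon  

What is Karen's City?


Row 4: Karen
City = Cairo

ANSWER: Cairo


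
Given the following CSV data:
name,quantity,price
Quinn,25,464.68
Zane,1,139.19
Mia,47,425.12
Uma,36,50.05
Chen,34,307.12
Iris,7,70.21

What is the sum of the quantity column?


Values in 'quantity' column:
  Row 1: 25
  Row 2: 1
  Row 3: 47
  Row 4: 36
  Row 5: 34
  Row 6: 7
Sum = 25 + 1 + 47 + 36 + 34 + 7 = 150

ANSWER: 150


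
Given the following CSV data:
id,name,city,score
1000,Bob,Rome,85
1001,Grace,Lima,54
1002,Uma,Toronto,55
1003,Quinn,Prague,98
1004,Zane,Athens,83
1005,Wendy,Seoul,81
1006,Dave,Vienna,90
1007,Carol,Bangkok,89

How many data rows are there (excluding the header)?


Counting rows (excluding header):
Header: id,name,city,score
Data rows: 8

ANSWER: 8


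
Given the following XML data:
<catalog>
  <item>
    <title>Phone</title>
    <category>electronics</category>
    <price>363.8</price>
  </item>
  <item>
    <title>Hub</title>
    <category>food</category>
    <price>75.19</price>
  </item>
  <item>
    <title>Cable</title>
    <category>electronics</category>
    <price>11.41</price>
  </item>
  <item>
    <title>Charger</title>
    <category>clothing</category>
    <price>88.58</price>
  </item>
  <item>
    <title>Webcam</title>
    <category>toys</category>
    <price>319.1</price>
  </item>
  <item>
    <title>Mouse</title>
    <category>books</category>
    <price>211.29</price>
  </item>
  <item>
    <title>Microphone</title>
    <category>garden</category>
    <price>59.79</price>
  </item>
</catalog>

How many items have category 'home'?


Scanning <item> elements for <category>home</category>:
Count: 0

ANSWER: 0


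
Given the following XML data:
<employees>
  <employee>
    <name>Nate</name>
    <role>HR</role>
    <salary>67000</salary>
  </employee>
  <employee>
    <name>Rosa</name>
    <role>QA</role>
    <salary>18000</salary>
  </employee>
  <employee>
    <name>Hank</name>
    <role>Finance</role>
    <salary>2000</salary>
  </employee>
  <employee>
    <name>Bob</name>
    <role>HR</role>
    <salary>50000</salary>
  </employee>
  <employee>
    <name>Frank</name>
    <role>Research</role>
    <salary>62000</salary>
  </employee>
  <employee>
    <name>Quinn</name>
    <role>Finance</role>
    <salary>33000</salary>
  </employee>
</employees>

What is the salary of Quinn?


Searching for <employee> with <name>Quinn</name>
Found at position 6
<salary>33000</salary>

ANSWER: 33000


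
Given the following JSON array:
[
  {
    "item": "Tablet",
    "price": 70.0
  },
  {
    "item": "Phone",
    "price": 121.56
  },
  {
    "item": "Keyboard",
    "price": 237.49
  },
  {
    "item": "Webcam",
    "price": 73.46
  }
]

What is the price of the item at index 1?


Array index 1 -> Phone
price = 121.56

ANSWER: 121.56


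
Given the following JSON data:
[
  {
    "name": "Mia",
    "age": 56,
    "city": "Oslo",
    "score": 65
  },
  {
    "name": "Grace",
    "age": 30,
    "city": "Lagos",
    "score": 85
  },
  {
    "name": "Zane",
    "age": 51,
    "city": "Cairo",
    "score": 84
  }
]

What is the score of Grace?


Looking up record where name = Grace
Record index: 1
Field 'score' = 85

ANSWER: 85


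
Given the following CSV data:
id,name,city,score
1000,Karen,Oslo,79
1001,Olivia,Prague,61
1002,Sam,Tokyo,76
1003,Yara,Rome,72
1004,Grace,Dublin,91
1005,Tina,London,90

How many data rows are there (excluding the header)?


Counting rows (excluding header):
Header: id,name,city,score
Data rows: 6

ANSWER: 6


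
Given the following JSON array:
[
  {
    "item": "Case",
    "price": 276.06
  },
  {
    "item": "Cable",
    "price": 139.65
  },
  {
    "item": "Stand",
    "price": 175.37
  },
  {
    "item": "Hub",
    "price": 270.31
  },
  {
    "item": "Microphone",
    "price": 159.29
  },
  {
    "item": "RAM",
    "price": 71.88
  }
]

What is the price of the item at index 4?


Array index 4 -> Microphone
price = 159.29

ANSWER: 159.29


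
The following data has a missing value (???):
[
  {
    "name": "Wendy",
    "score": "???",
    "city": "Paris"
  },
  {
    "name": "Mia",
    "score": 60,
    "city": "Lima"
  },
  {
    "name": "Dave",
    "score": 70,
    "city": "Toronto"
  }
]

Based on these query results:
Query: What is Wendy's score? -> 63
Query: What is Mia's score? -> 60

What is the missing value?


The missing value is Wendy's score
From query: Wendy's score = 63

ANSWER: 63


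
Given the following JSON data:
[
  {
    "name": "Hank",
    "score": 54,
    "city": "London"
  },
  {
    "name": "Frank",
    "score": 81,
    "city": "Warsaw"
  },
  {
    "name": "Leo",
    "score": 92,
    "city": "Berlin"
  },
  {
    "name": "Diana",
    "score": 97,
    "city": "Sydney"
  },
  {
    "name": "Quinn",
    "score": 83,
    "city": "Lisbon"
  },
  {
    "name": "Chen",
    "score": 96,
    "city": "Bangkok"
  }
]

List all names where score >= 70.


Filtering records where score >= 70:
  Hank (score=54) -> no
  Frank (score=81) -> YES
  Leo (score=92) -> YES
  Diana (score=97) -> YES
  Quinn (score=83) -> YES
  Chen (score=96) -> YES


ANSWER: Frank, Leo, Diana, Quinn, Chen
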